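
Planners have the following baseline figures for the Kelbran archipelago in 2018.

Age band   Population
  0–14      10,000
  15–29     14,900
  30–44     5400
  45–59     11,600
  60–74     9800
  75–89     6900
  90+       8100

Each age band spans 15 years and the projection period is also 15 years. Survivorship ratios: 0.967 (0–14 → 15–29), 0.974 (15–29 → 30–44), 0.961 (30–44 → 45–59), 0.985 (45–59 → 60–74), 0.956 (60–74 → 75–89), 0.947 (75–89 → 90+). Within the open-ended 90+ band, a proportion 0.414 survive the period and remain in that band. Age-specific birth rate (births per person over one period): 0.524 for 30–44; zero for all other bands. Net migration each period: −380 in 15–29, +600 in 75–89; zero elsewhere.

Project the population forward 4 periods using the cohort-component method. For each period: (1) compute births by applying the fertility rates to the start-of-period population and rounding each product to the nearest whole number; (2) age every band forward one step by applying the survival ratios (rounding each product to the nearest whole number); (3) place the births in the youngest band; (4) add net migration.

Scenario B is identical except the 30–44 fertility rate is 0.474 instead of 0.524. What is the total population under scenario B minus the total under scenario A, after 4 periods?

[period 1]
Births: 5400 × 0.524 = 2830
15–29: 10000 × 0.967 = 9670
30–44: 14900 × 0.974 = 14513
45–59: 5400 × 0.961 = 5189
60–74: 11600 × 0.985 = 11426
75–89: 9800 × 0.956 = 9369
90+: 6900 × 0.947 + 8100 × 0.414 = 6534 + 3353 = 9887
Net migration: 15–29 − 380 → 9290; 75–89 + 600 → 9969
End of period: [2830, 9290, 14513, 5189, 11426, 9969, 9887]
[period 2]
Births: 14513 × 0.524 = 7605
15–29: 2830 × 0.967 = 2737
30–44: 9290 × 0.974 = 9048
45–59: 14513 × 0.961 = 13947
60–74: 5189 × 0.985 = 5111
75–89: 11426 × 0.956 = 10923
90+: 9969 × 0.947 + 9887 × 0.414 = 9441 + 4093 = 13534
Net migration: 15–29 − 380 → 2357; 75–89 + 600 → 11523
End of period: [7605, 2357, 9048, 13947, 5111, 11523, 13534]
[period 3]
Births: 9048 × 0.524 = 4741
15–29: 7605 × 0.967 = 7354
30–44: 2357 × 0.974 = 2296
45–59: 9048 × 0.961 = 8695
60–74: 13947 × 0.985 = 13738
75–89: 5111 × 0.956 = 4886
90+: 11523 × 0.947 + 13534 × 0.414 = 10912 + 5603 = 16515
Net migration: 15–29 − 380 → 6974; 75–89 + 600 → 5486
End of period: [4741, 6974, 2296, 8695, 13738, 5486, 16515]
[period 4]
Births: 2296 × 0.524 = 1203
15–29: 4741 × 0.967 = 4585
30–44: 6974 × 0.974 = 6793
45–59: 2296 × 0.961 = 2206
60–74: 8695 × 0.985 = 8565
75–89: 13738 × 0.956 = 13134
90+: 5486 × 0.947 + 16515 × 0.414 = 5195 + 6837 = 12032
Net migration: 15–29 − 380 → 4205; 75–89 + 600 → 13734
End of period: [1203, 4205, 6793, 2206, 8565, 13734, 12032]
Scenario A total after 4 periods: 48738
Scenario B projection —
[period 1]
Births: 5400 × 0.474 = 2560
15–29: 10000 × 0.967 = 9670
30–44: 14900 × 0.974 = 14513
45–59: 5400 × 0.961 = 5189
60–74: 11600 × 0.985 = 11426
75–89: 9800 × 0.956 = 9369
90+: 6900 × 0.947 + 8100 × 0.414 = 6534 + 3353 = 9887
Net migration: 15–29 − 380 → 9290; 75–89 + 600 → 9969
End of period: [2560, 9290, 14513, 5189, 11426, 9969, 9887]
[period 2]
Births: 14513 × 0.474 = 6879
15–29: 2560 × 0.967 = 2476
30–44: 9290 × 0.974 = 9048
45–59: 14513 × 0.961 = 13947
60–74: 5189 × 0.985 = 5111
75–89: 11426 × 0.956 = 10923
90+: 9969 × 0.947 + 9887 × 0.414 = 9441 + 4093 = 13534
Net migration: 15–29 − 380 → 2096; 75–89 + 600 → 11523
End of period: [6879, 2096, 9048, 13947, 5111, 11523, 13534]
[period 3]
Births: 9048 × 0.474 = 4289
15–29: 6879 × 0.967 = 6652
30–44: 2096 × 0.974 = 2042
45–59: 9048 × 0.961 = 8695
60–74: 13947 × 0.985 = 13738
75–89: 5111 × 0.956 = 4886
90+: 11523 × 0.947 + 13534 × 0.414 = 10912 + 5603 = 16515
Net migration: 15–29 − 380 → 6272; 75–89 + 600 → 5486
End of period: [4289, 6272, 2042, 8695, 13738, 5486, 16515]
[period 4]
Births: 2042 × 0.474 = 968
15–29: 4289 × 0.967 = 4147
30–44: 6272 × 0.974 = 6109
45–59: 2042 × 0.961 = 1962
60–74: 8695 × 0.985 = 8565
75–89: 13738 × 0.956 = 13134
90+: 5486 × 0.947 + 16515 × 0.414 = 5195 + 6837 = 12032
Net migration: 15–29 − 380 → 3767; 75–89 + 600 → 13734
End of period: [968, 3767, 6109, 1962, 8565, 13734, 12032]
Scenario B total after 4 periods: 47137
Difference B − A = 47137 − 48738 = -1601

-1601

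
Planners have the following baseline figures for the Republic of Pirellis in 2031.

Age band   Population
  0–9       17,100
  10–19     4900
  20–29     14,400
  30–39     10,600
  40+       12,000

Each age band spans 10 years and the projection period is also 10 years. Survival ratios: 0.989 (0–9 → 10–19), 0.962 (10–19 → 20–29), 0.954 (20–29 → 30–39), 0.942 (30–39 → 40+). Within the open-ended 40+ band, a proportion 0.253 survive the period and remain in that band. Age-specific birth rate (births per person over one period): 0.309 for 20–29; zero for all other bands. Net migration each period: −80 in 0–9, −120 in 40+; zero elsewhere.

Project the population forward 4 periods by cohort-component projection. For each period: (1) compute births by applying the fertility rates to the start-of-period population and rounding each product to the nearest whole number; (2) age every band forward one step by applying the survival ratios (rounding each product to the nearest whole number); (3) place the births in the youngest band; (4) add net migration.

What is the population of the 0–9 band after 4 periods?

1205

Period 1.
Births: 14400 × 0.309 = 4450
10–19: 17100 × 0.989 = 16912
20–29: 4900 × 0.962 = 4714
30–39: 14400 × 0.954 = 13738
40+: 10600 × 0.942 + 12000 × 0.253 = 9985 + 3036 = 13021
Net migration: 0–9 − 80 → 4370; 40+ − 120 → 12901
End of period: [4370, 16912, 4714, 13738, 12901]
Period 2.
Births: 4714 × 0.309 = 1457
10–19: 4370 × 0.989 = 4322
20–29: 16912 × 0.962 = 16269
30–39: 4714 × 0.954 = 4497
40+: 13738 × 0.942 + 12901 × 0.253 = 12941 + 3264 = 16205
Net migration: 0–9 − 80 → 1377; 40+ − 120 → 16085
End of period: [1377, 4322, 16269, 4497, 16085]
Period 3.
Births: 16269 × 0.309 = 5027
10–19: 1377 × 0.989 = 1362
20–29: 4322 × 0.962 = 4158
30–39: 16269 × 0.954 = 15521
40+: 4497 × 0.942 + 16085 × 0.253 = 4236 + 4070 = 8306
Net migration: 0–9 − 80 → 4947; 40+ − 120 → 8186
End of period: [4947, 1362, 4158, 15521, 8186]
Period 4.
Births: 4158 × 0.309 = 1285
10–19: 4947 × 0.989 = 4893
20–29: 1362 × 0.962 = 1310
30–39: 4158 × 0.954 = 3967
40+: 15521 × 0.942 + 8186 × 0.253 = 14621 + 2071 = 16692
Net migration: 0–9 − 80 → 1205; 40+ − 120 → 16572
End of period: [1205, 4893, 1310, 3967, 16572]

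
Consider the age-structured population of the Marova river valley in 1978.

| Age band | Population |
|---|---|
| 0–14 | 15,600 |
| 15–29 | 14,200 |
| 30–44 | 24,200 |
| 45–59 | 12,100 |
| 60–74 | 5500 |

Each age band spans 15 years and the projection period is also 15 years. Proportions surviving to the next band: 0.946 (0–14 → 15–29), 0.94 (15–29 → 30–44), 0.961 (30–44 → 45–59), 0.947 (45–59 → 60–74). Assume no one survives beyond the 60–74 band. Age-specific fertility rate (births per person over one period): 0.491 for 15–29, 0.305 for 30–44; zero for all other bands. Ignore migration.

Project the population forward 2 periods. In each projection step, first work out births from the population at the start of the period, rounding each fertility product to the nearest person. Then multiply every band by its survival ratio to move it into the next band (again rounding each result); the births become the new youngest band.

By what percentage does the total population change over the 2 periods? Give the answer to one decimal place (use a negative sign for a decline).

2.8

Numbering the bands 1..5 from youngest to oldest:
Period 1.
Births: 14200 × 0.491 = 6972 ; 24200 × 0.305 = 7381 — total 14353
Band 2: 15600 × 0.946 = 14758
Band 3: 14200 × 0.94 = 13348
Band 4: 24200 × 0.961 = 23256
Band 5: 12100 × 0.947 = 11459
→ [14353, 14758, 13348, 23256, 11459]
Period 2.
Births: 14758 × 0.491 = 7246 ; 13348 × 0.305 = 4071 — total 11317
Band 2: 14353 × 0.946 = 13578
Band 3: 14758 × 0.94 = 13873
Band 4: 13348 × 0.961 = 12827
Band 5: 23256 × 0.947 = 22023
→ [11317, 13578, 13873, 12827, 22023]
Total: 71600 → 73618; change = 2018; percentage change = 2.8%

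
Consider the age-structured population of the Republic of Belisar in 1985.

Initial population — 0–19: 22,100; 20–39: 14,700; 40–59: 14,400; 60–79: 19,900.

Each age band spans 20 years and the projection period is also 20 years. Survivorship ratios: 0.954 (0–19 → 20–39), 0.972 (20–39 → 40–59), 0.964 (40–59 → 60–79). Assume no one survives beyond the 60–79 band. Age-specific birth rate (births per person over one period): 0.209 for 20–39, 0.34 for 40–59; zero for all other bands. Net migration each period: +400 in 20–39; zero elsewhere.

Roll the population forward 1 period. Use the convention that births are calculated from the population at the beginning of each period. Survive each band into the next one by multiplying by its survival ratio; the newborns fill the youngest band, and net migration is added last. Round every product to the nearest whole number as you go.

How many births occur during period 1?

(Bands numbered youngest = 1 to oldest = 4.)
— Period 1 —
Births: 14700 × 0.209 = 3072, 14400 × 0.34 = 4896 → total 7968
Band 2: 22100 × 0.954 = 21083
Band 3: 14700 × 0.972 = 14288
Band 4: 14400 × 0.964 = 13882
Net migration: Band 2 + 400 → 21483
Population now: 0–19=7968, 20–39=21483, 40–59=14288, 60–79=13882

7968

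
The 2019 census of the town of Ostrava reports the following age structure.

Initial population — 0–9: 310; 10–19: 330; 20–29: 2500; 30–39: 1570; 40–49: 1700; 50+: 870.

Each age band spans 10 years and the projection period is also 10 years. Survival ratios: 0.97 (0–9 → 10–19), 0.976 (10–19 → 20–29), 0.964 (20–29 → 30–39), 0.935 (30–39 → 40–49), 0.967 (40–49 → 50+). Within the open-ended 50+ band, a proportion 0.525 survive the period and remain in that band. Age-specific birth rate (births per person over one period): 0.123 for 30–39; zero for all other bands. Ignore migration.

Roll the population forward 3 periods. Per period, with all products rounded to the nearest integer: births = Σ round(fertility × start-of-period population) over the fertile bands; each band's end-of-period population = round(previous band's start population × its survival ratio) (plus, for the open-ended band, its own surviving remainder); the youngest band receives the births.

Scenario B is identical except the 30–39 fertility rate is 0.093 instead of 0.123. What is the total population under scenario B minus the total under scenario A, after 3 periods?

[period 1]
Births: 1570 * 0.123 = 193
10–19: 310 * 0.97 = 301
20–29: 330 * 0.976 = 322
30–39: 2500 * 0.964 = 2410
40–49: 1570 * 0.935 = 1468
50+: 1700 * 0.967 + 870 * 0.525 = 1644 + 457 = 2101
Giving 193 / 301 / 322 / 2410 / 1468 / 2101.
[period 2]
Births: 2410 * 0.123 = 296
10–19: 193 * 0.97 = 187
20–29: 301 * 0.976 = 294
30–39: 322 * 0.964 = 310
40–49: 2410 * 0.935 = 2253
50+: 1468 * 0.967 + 2101 * 0.525 = 1420 + 1103 = 2523
Giving 296 / 187 / 294 / 310 / 2253 / 2523.
[period 3]
Births: 310 * 0.123 = 38
10–19: 296 * 0.97 = 287
20–29: 187 * 0.976 = 183
30–39: 294 * 0.964 = 283
40–49: 310 * 0.935 = 290
50+: 2253 * 0.967 + 2523 * 0.525 = 2179 + 1325 = 3504
Giving 38 / 287 / 183 / 283 / 290 / 3504.
Scenario A total after 3 periods: 4585
Scenario B projection —
[period 1]
Births: 1570 * 0.093 = 146
10–19: 310 * 0.97 = 301
20–29: 330 * 0.976 = 322
30–39: 2500 * 0.964 = 2410
40–49: 1570 * 0.935 = 1468
50+: 1700 * 0.967 + 870 * 0.525 = 1644 + 457 = 2101
Giving 146 / 301 / 322 / 2410 / 1468 / 2101.
[period 2]
Births: 2410 * 0.093 = 224
10–19: 146 * 0.97 = 142
20–29: 301 * 0.976 = 294
30–39: 322 * 0.964 = 310
40–49: 2410 * 0.935 = 2253
50+: 1468 * 0.967 + 2101 * 0.525 = 1420 + 1103 = 2523
Giving 224 / 142 / 294 / 310 / 2253 / 2523.
[period 3]
Births: 310 * 0.093 = 29
10–19: 224 * 0.97 = 217
20–29: 142 * 0.976 = 139
30–39: 294 * 0.964 = 283
40–49: 310 * 0.935 = 290
50+: 2253 * 0.967 + 2523 * 0.525 = 2179 + 1325 = 3504
Giving 29 / 217 / 139 / 283 / 290 / 3504.
Scenario B total after 3 periods: 4462
Difference B − A = 4462 − 4585 = -123

-123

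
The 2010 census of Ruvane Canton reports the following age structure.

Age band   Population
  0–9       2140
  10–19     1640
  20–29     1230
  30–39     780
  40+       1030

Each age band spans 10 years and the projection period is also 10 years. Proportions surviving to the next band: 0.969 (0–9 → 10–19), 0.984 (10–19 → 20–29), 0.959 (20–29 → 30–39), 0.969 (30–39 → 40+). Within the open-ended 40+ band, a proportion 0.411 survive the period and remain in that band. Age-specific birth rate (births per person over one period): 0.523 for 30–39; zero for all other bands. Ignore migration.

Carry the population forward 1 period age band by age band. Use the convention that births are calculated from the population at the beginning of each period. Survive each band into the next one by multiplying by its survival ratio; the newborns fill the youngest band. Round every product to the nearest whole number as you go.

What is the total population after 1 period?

(Bands numbered youngest = 1 to oldest = 5.)
Period 1.
Births: 780 × 0.523 = 408
Band 2: 2140 × 0.969 = 2074
Band 3: 1640 × 0.984 = 1614
Band 4: 1230 × 0.959 = 1180
Band 5: 780 × 0.969 + 1030 × 0.411 = 756 + 423 = 1179
→ [408, 2074, 1614, 1180, 1179]
Total after period 1: 408 + 2074 + 1614 + 1180 + 1179 = 6455

6455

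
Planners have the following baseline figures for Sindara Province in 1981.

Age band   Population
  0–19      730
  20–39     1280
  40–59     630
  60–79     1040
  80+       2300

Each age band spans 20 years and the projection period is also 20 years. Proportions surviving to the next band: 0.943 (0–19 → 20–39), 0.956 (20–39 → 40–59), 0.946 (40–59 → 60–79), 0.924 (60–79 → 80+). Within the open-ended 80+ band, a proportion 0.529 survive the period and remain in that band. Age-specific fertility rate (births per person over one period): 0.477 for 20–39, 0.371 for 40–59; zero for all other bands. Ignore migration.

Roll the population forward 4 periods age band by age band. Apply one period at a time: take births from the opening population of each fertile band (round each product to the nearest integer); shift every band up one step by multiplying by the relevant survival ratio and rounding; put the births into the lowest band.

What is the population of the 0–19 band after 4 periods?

After projecting period 1:
Births: 1280 × 0.477 = 611, 630 × 0.371 = 234 → 845
20–39: 730 × 0.943 = 688
40–59: 1280 × 0.956 = 1224
60–79: 630 × 0.946 = 596
80+: 1040 × 0.924 + 2300 × 0.529 = 961 + 1217 = 2178
→ [845, 688, 1224, 596, 2178]
After projecting period 2:
Births: 688 × 0.477 = 328, 1224 × 0.371 = 454 → 782
20–39: 845 × 0.943 = 797
40–59: 688 × 0.956 = 658
60–79: 1224 × 0.946 = 1158
80+: 596 × 0.924 + 2178 × 0.529 = 551 + 1152 = 1703
→ [782, 797, 658, 1158, 1703]
After projecting period 3:
Births: 797 × 0.477 = 380, 658 × 0.371 = 244 → 624
20–39: 782 × 0.943 = 737
40–59: 797 × 0.956 = 762
60–79: 658 × 0.946 = 622
80+: 1158 × 0.924 + 1703 × 0.529 = 1070 + 901 = 1971
→ [624, 737, 762, 622, 1971]
After projecting period 4:
Births: 737 × 0.477 = 352, 762 × 0.371 = 283 → 635
20–39: 624 × 0.943 = 588
40–59: 737 × 0.956 = 705
60–79: 762 × 0.946 = 721
80+: 622 × 0.924 + 1971 × 0.529 = 575 + 1043 = 1618
→ [635, 588, 705, 721, 1618]

635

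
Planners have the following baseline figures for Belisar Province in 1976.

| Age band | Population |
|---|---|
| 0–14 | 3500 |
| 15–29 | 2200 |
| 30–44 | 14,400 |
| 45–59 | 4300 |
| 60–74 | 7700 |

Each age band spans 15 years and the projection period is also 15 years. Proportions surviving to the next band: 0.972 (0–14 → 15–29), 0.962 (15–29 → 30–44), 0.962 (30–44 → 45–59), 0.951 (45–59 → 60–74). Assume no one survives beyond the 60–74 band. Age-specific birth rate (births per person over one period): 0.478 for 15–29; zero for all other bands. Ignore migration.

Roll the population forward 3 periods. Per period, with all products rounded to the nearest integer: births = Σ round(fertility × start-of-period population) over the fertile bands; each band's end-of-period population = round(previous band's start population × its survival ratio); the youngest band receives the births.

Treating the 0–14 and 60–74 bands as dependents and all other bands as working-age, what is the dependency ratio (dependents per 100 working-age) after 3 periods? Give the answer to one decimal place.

— Period 1 —
Births: 2200 × 0.478 = 1052
15–29: 3500 × 0.972 = 3402
30–44: 2200 × 0.962 = 2116
45–59: 14400 × 0.962 = 13853
60–74: 4300 × 0.951 = 4089
→ [1052, 3402, 2116, 13853, 4089]
— Period 2 —
Births: 3402 × 0.478 = 1626
15–29: 1052 × 0.972 = 1023
30–44: 3402 × 0.962 = 3273
45–59: 2116 × 0.962 = 2036
60–74: 13853 × 0.951 = 13174
→ [1626, 1023, 3273, 2036, 13174]
— Period 3 —
Births: 1023 × 0.478 = 489
15–29: 1626 × 0.972 = 1580
30–44: 1023 × 0.962 = 984
45–59: 3273 × 0.962 = 3149
60–74: 2036 × 0.951 = 1936
→ [489, 1580, 984, 3149, 1936]
Dependents (band 0–14 + band 60–74) = 489 + 1936 = 2425; working-age = 5713; ratio = 2425/5713 × 100 = 42.4

42.4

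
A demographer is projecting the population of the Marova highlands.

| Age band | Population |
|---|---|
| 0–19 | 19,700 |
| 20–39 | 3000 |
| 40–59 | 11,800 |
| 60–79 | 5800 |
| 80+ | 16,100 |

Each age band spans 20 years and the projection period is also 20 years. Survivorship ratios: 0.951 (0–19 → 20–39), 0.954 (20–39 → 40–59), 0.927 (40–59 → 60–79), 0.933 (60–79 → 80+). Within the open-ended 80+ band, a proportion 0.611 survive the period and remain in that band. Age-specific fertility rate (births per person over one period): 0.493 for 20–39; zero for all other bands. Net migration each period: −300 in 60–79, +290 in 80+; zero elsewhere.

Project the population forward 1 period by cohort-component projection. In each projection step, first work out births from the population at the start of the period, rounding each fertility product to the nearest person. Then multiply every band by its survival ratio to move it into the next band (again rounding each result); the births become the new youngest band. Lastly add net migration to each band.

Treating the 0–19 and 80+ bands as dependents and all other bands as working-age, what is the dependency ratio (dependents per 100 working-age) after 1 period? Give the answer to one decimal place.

52.8

Call the bands 1 to 5, youngest first.
[period 1]
Births: 3000 × 0.493 = 1479
Band 2: 19700 × 0.951 = 18735
Band 3: 3000 × 0.954 = 2862
Band 4: 11800 × 0.927 = 10939
Band 5: 5800 × 0.933 + 16100 × 0.611 = 5411 + 9837 = 15248
Net migration: Band 4 − 300 → 10639; Band 5 + 290 → 15538
→ [1479, 18735, 2862, 10639, 15538]
Dependents (band 0–19 + band 80+) = 1479 + 15538 = 17017; working-age = 32236; ratio = 17017/32236 × 100 = 52.8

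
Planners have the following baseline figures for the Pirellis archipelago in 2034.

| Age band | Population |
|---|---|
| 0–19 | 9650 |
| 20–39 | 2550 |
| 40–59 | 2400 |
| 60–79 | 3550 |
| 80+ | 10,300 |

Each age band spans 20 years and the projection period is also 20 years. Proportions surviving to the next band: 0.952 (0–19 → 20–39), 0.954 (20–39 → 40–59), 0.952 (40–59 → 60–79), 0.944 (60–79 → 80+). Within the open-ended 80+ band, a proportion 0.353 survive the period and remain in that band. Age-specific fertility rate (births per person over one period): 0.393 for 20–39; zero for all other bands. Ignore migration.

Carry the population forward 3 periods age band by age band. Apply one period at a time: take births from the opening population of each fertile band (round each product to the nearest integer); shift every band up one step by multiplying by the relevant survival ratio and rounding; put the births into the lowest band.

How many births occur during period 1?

[period 1]
Births: 2550 × 0.393 = 1002
20–39: 9650 × 0.952 = 9187
40–59: 2550 × 0.954 = 2433
60–79: 2400 × 0.952 = 2285
80+: 3550 × 0.944 + 10300 × 0.353 = 3351 + 3636 = 6987
→ [1002, 9187, 2433, 2285, 6987]

1002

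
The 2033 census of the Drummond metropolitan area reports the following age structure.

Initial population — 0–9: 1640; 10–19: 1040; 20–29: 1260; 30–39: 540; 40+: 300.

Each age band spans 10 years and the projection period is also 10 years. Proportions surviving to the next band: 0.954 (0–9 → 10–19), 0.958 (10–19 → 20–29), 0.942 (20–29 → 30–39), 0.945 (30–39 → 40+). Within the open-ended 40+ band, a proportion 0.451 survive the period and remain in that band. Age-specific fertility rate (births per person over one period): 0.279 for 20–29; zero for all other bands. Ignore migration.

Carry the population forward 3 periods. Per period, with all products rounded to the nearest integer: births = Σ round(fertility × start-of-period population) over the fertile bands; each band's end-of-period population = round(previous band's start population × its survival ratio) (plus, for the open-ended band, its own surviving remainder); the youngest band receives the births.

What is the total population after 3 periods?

3940

— Period 1 —
Births: 1260 × 0.279 = 352
10–19: 1640 × 0.954 = 1565
20–29: 1040 × 0.958 = 996
30–39: 1260 × 0.942 = 1187
40+: 540 × 0.945 + 300 × 0.451 = 510 + 135 = 645
→ [352, 1565, 996, 1187, 645]
— Period 2 —
Births: 996 × 0.279 = 278
10–19: 352 × 0.954 = 336
20–29: 1565 × 0.958 = 1499
30–39: 996 × 0.942 = 938
40+: 1187 × 0.945 + 645 × 0.451 = 1122 + 291 = 1413
→ [278, 336, 1499, 938, 1413]
— Period 3 —
Births: 1499 × 0.279 = 418
10–19: 278 × 0.954 = 265
20–29: 336 × 0.958 = 322
30–39: 1499 × 0.942 = 1412
40+: 938 × 0.945 + 1413 × 0.451 = 886 + 637 = 1523
→ [418, 265, 322, 1412, 1523]
Total after period 3: 418 + 265 + 322 + 1412 + 1523 = 3940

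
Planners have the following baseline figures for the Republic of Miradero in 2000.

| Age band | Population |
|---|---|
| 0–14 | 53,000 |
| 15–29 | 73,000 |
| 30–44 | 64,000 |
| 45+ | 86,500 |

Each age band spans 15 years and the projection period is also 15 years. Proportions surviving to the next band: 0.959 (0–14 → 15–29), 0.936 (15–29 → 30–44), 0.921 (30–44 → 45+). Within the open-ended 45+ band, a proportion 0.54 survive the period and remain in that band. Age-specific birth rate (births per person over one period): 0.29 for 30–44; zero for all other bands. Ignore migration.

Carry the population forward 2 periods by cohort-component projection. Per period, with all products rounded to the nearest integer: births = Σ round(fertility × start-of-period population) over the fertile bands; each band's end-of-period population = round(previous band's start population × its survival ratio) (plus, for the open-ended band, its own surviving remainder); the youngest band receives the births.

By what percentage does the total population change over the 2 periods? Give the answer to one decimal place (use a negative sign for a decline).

-25.8

Let band 1 be 0–14 through band 4 = 45+.
Period 1.
Births: 64000 × 0.29 = 18560
Band 2: 53000 × 0.959 = 50827
Band 3: 73000 × 0.936 = 68328
Band 4: 64000 × 0.921 + 86500 × 0.54 = 58944 + 46710 = 105654
End of period: [18560, 50827, 68328, 105654]
Period 2.
Births: 68328 × 0.29 = 19815
Band 2: 18560 × 0.959 = 17799
Band 3: 50827 × 0.936 = 47574
Band 4: 68328 × 0.921 + 105654 × 0.54 = 62930 + 57053 = 119983
End of period: [19815, 17799, 47574, 119983]
Total: 276500 → 205171; change = -71329; percentage change = -25.8%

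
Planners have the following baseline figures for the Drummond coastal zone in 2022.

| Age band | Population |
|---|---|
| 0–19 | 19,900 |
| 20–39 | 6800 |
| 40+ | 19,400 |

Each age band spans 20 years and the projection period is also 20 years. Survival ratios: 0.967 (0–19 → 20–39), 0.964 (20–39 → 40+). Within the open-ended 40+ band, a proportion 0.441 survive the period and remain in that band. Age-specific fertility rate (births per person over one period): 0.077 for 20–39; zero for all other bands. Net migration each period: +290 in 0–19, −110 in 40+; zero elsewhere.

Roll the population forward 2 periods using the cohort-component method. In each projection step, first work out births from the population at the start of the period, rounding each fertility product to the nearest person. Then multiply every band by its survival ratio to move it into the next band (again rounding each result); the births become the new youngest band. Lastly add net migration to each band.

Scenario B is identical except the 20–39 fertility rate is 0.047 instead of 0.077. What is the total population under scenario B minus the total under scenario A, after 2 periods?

Let band 1 be 0–19 through band 3 = 40+.
[period 1]
Births: 6800 × 0.077 = 524
Band 2: 19900 × 0.967 = 19243
Band 3: 6800 × 0.964 + 19400 × 0.441 = 6555 + 8555 = 15110
Net migration: Band 1 + 290 → 814; Band 3 − 110 → 15000
Giving 814 / 19243 / 15000.
[period 2]
Births: 19243 × 0.077 = 1482
Band 2: 814 × 0.967 = 787
Band 3: 19243 × 0.964 + 15000 × 0.441 = 18550 + 6615 = 25165
Net migration: Band 1 + 290 → 1772; Band 3 − 110 → 25055
Giving 1772 / 787 / 25055.
Scenario A total after 2 periods: 27614
Scenario B projection —
[period 1]
Births: 6800 × 0.047 = 320
Band 2: 19900 × 0.967 = 19243
Band 3: 6800 × 0.964 + 19400 × 0.441 = 6555 + 8555 = 15110
Net migration: Band 1 + 290 → 610; Band 3 − 110 → 15000
Giving 610 / 19243 / 15000.
[period 2]
Births: 19243 × 0.047 = 904
Band 2: 610 × 0.967 = 590
Band 3: 19243 × 0.964 + 15000 × 0.441 = 18550 + 6615 = 25165
Net migration: Band 1 + 290 → 1194; Band 3 − 110 → 25055
Giving 1194 / 590 / 25055.
Scenario B total after 2 periods: 26839
Difference B − A = 26839 − 27614 = -775

-775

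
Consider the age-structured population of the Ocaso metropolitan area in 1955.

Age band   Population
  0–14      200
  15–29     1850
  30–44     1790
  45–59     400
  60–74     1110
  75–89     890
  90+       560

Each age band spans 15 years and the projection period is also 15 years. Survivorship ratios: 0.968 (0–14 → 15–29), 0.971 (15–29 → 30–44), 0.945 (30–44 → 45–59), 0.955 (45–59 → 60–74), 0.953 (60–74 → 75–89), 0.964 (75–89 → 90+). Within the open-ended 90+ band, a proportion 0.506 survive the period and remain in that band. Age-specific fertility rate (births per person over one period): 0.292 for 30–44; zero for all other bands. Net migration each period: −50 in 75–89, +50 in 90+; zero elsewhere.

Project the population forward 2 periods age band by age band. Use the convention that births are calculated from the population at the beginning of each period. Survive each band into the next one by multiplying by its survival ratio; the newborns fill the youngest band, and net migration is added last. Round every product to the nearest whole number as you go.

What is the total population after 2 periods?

Period 1.
Births: 1790 * 0.292 = 523
15–29: 200 * 0.968 = 194
30–44: 1850 * 0.971 = 1796
45–59: 1790 * 0.945 = 1692
60–74: 400 * 0.955 = 382
75–89: 1110 * 0.953 = 1058
90+: 890 * 0.964 + 560 * 0.506 = 858 + 283 = 1141
Net migration: 75–89 − 50 → 1008; 90+ + 50 → 1191
→ [523, 194, 1796, 1692, 382, 1008, 1191]
Period 2.
Births: 1796 * 0.292 = 524
15–29: 523 * 0.968 = 506
30–44: 194 * 0.971 = 188
45–59: 1796 * 0.945 = 1697
60–74: 1692 * 0.955 = 1616
75–89: 382 * 0.953 = 364
90+: 1008 * 0.964 + 1191 * 0.506 = 972 + 603 = 1575
Net migration: 75–89 − 50 → 314; 90+ + 50 → 1625
→ [524, 506, 188, 1697, 1616, 314, 1625]
Total after period 2: 524 + 506 + 188 + 1697 + 1616 + 314 + 1625 = 6470

6470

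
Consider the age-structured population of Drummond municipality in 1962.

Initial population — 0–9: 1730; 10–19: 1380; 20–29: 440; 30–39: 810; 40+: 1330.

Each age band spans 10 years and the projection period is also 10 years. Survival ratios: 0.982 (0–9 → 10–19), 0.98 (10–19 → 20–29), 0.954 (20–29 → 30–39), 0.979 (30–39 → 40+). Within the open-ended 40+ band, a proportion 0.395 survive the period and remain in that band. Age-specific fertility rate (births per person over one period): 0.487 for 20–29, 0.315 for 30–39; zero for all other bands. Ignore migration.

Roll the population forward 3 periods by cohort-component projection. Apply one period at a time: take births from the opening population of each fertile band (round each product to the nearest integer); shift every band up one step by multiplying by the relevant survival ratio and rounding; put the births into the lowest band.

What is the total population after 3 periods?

5664

(Bands numbered youngest = 1 to oldest = 5.)
Period 1.
Births: 440 × 0.487 = 214 ; 810 × 0.315 = 255 → total 469
Band 2: 1730 × 0.982 = 1699
Band 3: 1380 × 0.98 = 1352
Band 4: 440 × 0.954 = 420
Band 5: 810 × 0.979 + 1330 × 0.395 = 793 + 525 = 1318
→ [469, 1699, 1352, 420, 1318]
Period 2.
Births: 1352 × 0.487 = 658 ; 420 × 0.315 = 132 → total 790
Band 2: 469 × 0.982 = 461
Band 3: 1699 × 0.98 = 1665
Band 4: 1352 × 0.954 = 1290
Band 5: 420 × 0.979 + 1318 × 0.395 = 411 + 521 = 932
→ [790, 461, 1665, 1290, 932]
Period 3.
Births: 1665 × 0.487 = 811 ; 1290 × 0.315 = 406 → total 1217
Band 2: 790 × 0.982 = 776
Band 3: 461 × 0.98 = 452
Band 4: 1665 × 0.954 = 1588
Band 5: 1290 × 0.979 + 932 × 0.395 = 1263 + 368 = 1631
→ [1217, 776, 452, 1588, 1631]
Total after period 3: 1217 + 776 + 452 + 1588 + 1631 = 5664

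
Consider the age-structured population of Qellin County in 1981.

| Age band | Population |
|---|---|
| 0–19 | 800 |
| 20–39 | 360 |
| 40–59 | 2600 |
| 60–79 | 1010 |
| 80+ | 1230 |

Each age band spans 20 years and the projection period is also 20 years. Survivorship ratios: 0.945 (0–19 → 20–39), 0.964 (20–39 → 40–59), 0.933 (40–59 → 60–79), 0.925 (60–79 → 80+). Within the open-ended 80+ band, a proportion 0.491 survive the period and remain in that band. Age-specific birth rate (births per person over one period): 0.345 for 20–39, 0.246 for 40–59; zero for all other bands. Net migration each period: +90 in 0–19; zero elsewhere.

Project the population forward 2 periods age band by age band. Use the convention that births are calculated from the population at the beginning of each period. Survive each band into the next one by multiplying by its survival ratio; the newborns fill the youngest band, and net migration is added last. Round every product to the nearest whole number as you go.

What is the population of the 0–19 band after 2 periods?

436

[period 1]
Births: 360 × 0.345 = 124  |  2600 × 0.246 = 640 → total 764
20–39: 800 × 0.945 = 756
40–59: 360 × 0.964 = 347
60–79: 2600 × 0.933 = 2426
80+: 1010 × 0.925 + 1230 × 0.491 = 934 + 604 = 1538
Net migration: 0–19 + 90 → 854
Population now: 0–19=854, 20–39=756, 40–59=347, 60–79=2426, 80+=1538
[period 2]
Births: 756 × 0.345 = 261  |  347 × 0.246 = 85 → total 346
20–39: 854 × 0.945 = 807
40–59: 756 × 0.964 = 729
60–79: 347 × 0.933 = 324
80+: 2426 × 0.925 + 1538 × 0.491 = 2244 + 755 = 2999
Net migration: 0–19 + 90 → 436
Population now: 0–19=436, 20–39=807, 40–59=729, 60–79=324, 80+=2999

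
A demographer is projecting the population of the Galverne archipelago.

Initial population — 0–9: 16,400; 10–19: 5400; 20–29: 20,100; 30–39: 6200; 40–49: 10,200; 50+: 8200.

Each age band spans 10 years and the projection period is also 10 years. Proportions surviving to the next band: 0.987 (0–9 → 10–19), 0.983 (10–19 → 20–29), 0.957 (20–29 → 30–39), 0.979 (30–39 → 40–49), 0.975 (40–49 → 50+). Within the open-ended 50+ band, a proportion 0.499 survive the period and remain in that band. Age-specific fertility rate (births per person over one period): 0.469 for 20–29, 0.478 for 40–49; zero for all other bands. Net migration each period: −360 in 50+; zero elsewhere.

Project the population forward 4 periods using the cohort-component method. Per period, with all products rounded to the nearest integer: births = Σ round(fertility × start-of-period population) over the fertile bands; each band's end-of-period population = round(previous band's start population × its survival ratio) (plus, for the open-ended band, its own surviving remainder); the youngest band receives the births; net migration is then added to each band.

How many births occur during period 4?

8885

Period 1:
Births: 20100 × 0.469 = 9427 ; 10200 × 0.478 = 4876 ⇒ total 14303
10–19: 16400 × 0.987 = 16187
20–29: 5400 × 0.983 = 5308
30–39: 20100 × 0.957 = 19236
40–49: 6200 × 0.979 = 6070
50+: 10200 × 0.975 + 8200 × 0.499 = 9945 + 4092 = 14037
Net migration: 50+ − 360 → 13677
Population now: 0–9=14303, 10–19=16187, 20–29=5308, 30–39=19236, 40–49=6070, 50+=13677
Period 2:
Births: 5308 × 0.469 = 2489 ; 6070 × 0.478 = 2901 ⇒ total 5390
10–19: 14303 × 0.987 = 14117
20–29: 16187 × 0.983 = 15912
30–39: 5308 × 0.957 = 5080
40–49: 19236 × 0.979 = 18832
50+: 6070 × 0.975 + 13677 × 0.499 = 5918 + 6825 = 12743
Net migration: 50+ − 360 → 12383
Population now: 0–9=5390, 10–19=14117, 20–29=15912, 30–39=5080, 40–49=18832, 50+=12383
Period 3:
Births: 15912 × 0.469 = 7463 ; 18832 × 0.478 = 9002 ⇒ total 16465
10–19: 5390 × 0.987 = 5320
20–29: 14117 × 0.983 = 13877
30–39: 15912 × 0.957 = 15228
40–49: 5080 × 0.979 = 4973
50+: 18832 × 0.975 + 12383 × 0.499 = 18361 + 6179 = 24540
Net migration: 50+ − 360 → 24180
Population now: 0–9=16465, 10–19=5320, 20–29=13877, 30–39=15228, 40–49=4973, 50+=24180
Period 4:
Births: 13877 × 0.469 = 6508 ; 4973 × 0.478 = 2377 ⇒ total 8885
10–19: 16465 × 0.987 = 16251
20–29: 5320 × 0.983 = 5230
30–39: 13877 × 0.957 = 13280
40–49: 15228 × 0.979 = 14908
50+: 4973 × 0.975 + 24180 × 0.499 = 4849 + 12066 = 16915
Net migration: 50+ − 360 → 16555
Population now: 0–9=8885, 10–19=16251, 20–29=5230, 30–39=13280, 40–49=14908, 50+=16555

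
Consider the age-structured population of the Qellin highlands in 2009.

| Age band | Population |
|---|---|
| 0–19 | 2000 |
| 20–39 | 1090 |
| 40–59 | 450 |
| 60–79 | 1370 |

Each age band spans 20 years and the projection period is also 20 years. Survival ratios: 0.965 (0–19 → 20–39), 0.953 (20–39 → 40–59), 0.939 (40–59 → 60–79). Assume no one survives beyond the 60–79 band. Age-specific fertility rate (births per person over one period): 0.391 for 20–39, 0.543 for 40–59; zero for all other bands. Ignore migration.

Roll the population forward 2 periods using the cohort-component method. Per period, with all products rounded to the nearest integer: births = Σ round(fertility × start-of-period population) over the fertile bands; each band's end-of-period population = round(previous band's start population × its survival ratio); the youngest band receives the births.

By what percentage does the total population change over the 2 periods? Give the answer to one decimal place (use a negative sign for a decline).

Let group 1 be 0–19 through group 4 = 60–79.
[period 1]
Births: 1090 × 0.391 = 426 ; 450 × 0.543 = 244 — total 670
Group 2: 2000 × 0.965 = 1930
Group 3: 1090 × 0.953 = 1039
Group 4: 450 × 0.939 = 423
Population now: 0–19=670, 20–39=1930, 40–59=1039, 60–79=423
[period 2]
Births: 1930 × 0.391 = 755 ; 1039 × 0.543 = 564 — total 1319
Group 2: 670 × 0.965 = 647
Group 3: 1930 × 0.953 = 1839
Group 4: 1039 × 0.939 = 976
Population now: 0–19=1319, 20–39=647, 40–59=1839, 60–79=976
Total: 4910 → 4781; change = -129; percentage change = -2.6%

-2.6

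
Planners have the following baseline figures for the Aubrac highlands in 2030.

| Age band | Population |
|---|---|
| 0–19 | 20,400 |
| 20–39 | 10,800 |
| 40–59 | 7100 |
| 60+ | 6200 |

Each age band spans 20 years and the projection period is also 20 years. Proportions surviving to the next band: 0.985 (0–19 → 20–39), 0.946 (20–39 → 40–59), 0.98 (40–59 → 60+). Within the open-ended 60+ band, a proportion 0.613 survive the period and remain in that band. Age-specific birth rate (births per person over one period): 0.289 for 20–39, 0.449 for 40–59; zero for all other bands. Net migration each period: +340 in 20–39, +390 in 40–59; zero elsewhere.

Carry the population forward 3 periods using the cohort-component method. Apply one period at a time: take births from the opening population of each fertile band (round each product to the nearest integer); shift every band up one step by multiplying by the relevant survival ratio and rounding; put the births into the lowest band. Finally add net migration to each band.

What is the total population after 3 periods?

57929

(Bands numbered youngest = 1 to oldest = 4.)
— Period 1 —
Births: 10800 * 0.289 = 3121  |  7100 * 0.449 = 3188 → 6309
Band 2: 20400 * 0.985 = 20094
Band 3: 10800 * 0.946 = 10217
Band 4: 7100 * 0.98 + 6200 * 0.613 = 6958 + 3801 = 10759
Net migration: Band 2 + 340 → 20434; Band 3 + 390 → 10607
Population now: 0–19=6309, 20–39=20434, 40–59=10607, 60+=10759
— Period 2 —
Births: 20434 * 0.289 = 5905  |  10607 * 0.449 = 4763 → 10668
Band 2: 6309 * 0.985 = 6214
Band 3: 20434 * 0.946 = 19331
Band 4: 10607 * 0.98 + 10759 * 0.613 = 10395 + 6595 = 16990
Net migration: Band 2 + 340 → 6554; Band 3 + 390 → 19721
Population now: 0–19=10668, 20–39=6554, 40–59=19721, 60+=16990
— Period 3 —
Births: 6554 * 0.289 = 1894  |  19721 * 0.449 = 8855 → 10749
Band 2: 10668 * 0.985 = 10508
Band 3: 6554 * 0.946 = 6200
Band 4: 19721 * 0.98 + 16990 * 0.613 = 19327 + 10415 = 29742
Net migration: Band 2 + 340 → 10848; Band 3 + 390 → 6590
Population now: 0–19=10749, 20–39=10848, 40–59=6590, 60+=29742
Total after period 3: 10749 + 10848 + 6590 + 29742 = 57929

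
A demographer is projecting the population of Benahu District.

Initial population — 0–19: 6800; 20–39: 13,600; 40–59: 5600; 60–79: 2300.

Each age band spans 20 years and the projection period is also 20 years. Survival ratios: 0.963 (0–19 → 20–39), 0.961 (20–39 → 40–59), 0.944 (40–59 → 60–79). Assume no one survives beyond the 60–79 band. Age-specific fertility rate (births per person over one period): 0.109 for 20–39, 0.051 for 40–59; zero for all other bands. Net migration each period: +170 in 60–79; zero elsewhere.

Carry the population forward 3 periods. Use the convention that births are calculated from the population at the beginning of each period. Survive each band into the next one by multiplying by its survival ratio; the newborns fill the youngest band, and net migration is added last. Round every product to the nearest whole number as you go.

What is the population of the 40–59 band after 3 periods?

Call the bands 1 to 4, youngest first.
After projecting period 1:
Births: 13600 × 0.109 = 1482  |  5600 × 0.051 = 286 → 1768
Band 2: 6800 × 0.963 = 6548
Band 3: 13600 × 0.961 = 13070
Band 4: 5600 × 0.944 = 5286
Net migration: Band 4 + 170 → 5456
End of period: [1768, 6548, 13070, 5456]
After projecting period 2:
Births: 6548 × 0.109 = 714  |  13070 × 0.051 = 667 → 1381
Band 2: 1768 × 0.963 = 1703
Band 3: 6548 × 0.961 = 6293
Band 4: 13070 × 0.944 = 12338
Net migration: Band 4 + 170 → 12508
End of period: [1381, 1703, 6293, 12508]
After projecting period 3:
Births: 1703 × 0.109 = 186  |  6293 × 0.051 = 321 → 507
Band 2: 1381 × 0.963 = 1330
Band 3: 1703 × 0.961 = 1637
Band 4: 6293 × 0.944 = 5941
Net migration: Band 4 + 170 → 6111
End of period: [507, 1330, 1637, 6111]

1637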